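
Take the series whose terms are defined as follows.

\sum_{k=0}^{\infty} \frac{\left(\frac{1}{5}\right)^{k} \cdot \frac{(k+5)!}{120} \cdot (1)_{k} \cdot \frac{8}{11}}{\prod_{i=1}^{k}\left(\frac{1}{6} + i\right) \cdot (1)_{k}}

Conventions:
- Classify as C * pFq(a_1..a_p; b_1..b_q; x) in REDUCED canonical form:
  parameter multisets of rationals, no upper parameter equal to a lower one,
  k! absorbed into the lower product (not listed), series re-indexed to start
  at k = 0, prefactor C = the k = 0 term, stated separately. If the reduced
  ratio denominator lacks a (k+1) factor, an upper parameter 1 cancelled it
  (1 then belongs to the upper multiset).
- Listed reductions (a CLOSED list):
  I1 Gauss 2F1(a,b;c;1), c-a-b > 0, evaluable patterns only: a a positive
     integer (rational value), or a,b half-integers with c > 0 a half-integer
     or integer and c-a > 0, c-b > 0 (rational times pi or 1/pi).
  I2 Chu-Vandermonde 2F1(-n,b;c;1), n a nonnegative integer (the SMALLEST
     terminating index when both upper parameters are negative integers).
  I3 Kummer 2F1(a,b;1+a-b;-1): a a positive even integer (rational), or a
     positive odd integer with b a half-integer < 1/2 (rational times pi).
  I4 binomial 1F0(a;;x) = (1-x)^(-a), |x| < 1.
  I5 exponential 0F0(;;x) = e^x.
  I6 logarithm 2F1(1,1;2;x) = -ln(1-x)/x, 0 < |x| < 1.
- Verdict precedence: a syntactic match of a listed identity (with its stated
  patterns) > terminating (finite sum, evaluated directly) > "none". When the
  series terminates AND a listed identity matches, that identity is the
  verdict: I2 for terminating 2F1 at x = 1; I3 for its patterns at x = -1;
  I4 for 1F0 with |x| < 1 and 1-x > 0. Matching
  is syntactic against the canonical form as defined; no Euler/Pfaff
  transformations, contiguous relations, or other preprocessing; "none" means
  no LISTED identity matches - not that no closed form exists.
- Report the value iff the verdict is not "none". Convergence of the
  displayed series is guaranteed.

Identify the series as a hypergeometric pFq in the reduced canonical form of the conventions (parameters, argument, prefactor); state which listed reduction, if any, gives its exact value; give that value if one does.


This is \frac{8}{11} * 2F1(1, 6; \frac{7}{6}; \frac{1}{5}) in reduced canonical form. Verdict: none - at argument \frac{1}{5} the multisets {1, 6} ; {\frac{7}{6}} match no listed identity.

Key observation: with t_0 = \frac{8}{11}, the lower running product (C = 8/11, x = 1/5) is a rising factorial.
Ratio: r(k) = \frac{1}{5} * (k+1) (k+6) / [(k+\frac{7}{6}) (k+1)] - rational; roots negated = parameters, x = \frac{1}{5}, C = \frac{8}{11}.


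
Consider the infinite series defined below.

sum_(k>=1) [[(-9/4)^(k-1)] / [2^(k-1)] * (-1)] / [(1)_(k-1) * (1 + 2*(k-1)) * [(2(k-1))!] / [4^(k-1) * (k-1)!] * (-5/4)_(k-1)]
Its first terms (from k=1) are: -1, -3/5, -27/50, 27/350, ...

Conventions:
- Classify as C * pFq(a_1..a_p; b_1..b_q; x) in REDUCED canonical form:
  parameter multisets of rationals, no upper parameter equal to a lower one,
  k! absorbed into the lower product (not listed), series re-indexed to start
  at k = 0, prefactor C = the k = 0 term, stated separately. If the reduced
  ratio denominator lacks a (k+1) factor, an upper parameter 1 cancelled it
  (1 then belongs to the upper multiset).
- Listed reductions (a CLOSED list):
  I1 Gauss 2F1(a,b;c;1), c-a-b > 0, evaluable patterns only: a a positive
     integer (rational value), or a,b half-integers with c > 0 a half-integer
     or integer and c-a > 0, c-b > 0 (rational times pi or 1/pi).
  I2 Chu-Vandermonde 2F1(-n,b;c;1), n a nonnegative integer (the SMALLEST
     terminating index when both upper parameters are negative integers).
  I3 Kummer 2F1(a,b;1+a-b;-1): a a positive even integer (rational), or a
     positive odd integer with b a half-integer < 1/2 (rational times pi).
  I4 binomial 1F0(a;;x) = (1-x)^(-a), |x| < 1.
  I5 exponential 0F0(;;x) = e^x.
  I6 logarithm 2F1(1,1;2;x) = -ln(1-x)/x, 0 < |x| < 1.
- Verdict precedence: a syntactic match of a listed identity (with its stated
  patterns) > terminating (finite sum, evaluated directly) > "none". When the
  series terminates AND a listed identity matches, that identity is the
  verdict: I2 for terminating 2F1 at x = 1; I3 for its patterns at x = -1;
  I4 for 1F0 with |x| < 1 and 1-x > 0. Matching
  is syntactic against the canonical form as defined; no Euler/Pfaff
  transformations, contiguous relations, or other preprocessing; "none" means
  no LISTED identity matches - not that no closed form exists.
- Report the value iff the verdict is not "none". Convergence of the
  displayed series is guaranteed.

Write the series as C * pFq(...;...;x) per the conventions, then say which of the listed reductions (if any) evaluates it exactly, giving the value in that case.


Reduced: x = -9/8, 0F2, upper = {-}, lower = {-5/4, 3/2}, C = -1. Verdict: no listed reduction: x = -9/8 and upper {-} fail every I1-I6 pattern.

Key step: with t_0 = -1, the two k-th powers (prefactor -1) combine into one argument.
Ratio: r(k) = (-9/8) * 1 / [(k-5/4) (k+3/2) (k+1)] - rational in k, leading ratio (-9/8); with t_0 = -1, classification follows.


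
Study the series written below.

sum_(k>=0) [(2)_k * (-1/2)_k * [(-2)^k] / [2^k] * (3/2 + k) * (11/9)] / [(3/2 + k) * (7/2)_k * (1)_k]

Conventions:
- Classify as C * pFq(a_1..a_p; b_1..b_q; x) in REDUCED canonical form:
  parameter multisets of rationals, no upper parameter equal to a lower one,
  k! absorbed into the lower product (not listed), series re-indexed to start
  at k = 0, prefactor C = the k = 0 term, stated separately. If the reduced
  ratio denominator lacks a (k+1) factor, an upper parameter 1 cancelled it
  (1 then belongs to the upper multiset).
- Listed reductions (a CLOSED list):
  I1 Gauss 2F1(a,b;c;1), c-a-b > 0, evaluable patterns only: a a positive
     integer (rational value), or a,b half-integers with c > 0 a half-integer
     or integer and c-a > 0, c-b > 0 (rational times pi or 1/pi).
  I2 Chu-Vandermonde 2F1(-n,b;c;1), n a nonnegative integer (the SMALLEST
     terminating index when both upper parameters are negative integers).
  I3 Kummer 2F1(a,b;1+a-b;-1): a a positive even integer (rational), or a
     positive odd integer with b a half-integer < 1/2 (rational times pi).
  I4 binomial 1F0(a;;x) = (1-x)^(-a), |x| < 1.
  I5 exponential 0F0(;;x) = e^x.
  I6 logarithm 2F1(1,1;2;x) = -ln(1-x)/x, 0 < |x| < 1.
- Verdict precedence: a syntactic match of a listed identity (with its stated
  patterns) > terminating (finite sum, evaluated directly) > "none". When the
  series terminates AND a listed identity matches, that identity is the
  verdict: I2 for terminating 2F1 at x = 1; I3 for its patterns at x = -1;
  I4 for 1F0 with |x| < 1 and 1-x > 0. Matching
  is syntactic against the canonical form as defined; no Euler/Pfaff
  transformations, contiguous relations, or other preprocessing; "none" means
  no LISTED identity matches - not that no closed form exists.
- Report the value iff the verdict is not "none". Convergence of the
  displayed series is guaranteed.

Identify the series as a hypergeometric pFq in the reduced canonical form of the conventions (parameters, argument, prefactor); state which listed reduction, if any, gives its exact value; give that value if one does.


At argument -1: a 2F1 with upper {-1/2, 2}, lower {7/2}, scaled by C = 11/9. Verdict: this is Kummer (I3) (x = -1; c = 7/2 equals 1+a-b for upper {-1/2, 2}: listed pattern). Its exact value is 55/36.

The tell: with t_0 = 11/9, striking the common factor k + 3/2 reduces the term (C = 11/9).
Step ratio: r(k) = (-1) * (k-1/2) (k+2) / [(k+7/2) (k+1)] - rational; roots negated = parameters, x = (-1), C = 11/9.


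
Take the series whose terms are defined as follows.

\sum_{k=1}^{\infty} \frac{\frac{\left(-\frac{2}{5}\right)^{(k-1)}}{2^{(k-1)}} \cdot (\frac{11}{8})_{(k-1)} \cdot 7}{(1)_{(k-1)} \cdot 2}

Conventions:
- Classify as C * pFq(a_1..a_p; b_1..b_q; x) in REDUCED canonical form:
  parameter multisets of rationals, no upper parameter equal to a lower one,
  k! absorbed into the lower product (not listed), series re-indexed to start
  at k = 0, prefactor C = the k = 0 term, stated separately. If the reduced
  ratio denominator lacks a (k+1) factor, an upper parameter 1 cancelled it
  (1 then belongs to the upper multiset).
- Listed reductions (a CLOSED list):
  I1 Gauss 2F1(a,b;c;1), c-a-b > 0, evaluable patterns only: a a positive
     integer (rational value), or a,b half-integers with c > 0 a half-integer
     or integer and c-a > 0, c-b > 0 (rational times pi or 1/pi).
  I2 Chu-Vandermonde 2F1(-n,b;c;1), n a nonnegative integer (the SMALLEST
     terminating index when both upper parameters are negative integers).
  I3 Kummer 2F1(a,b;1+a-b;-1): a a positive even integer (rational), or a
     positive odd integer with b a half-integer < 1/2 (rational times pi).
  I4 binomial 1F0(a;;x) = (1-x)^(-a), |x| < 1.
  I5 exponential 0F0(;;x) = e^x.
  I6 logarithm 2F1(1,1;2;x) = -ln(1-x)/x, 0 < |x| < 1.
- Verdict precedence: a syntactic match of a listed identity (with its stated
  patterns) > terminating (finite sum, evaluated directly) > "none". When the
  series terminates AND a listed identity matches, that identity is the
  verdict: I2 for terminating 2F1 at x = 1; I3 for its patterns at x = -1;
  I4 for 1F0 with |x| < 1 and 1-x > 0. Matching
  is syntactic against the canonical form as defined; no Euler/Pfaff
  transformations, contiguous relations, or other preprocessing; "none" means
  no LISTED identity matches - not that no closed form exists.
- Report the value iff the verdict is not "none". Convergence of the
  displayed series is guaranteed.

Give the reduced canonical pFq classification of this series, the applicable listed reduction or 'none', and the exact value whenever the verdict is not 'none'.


At argument -\frac{1}{5}: a 1F0 with upper {\frac{11}{8}}, lower {-}, scaled by C = \frac{7}{2}. Verdict: the binomial series (I4) fires (the 1F0 binomial series: exponent -11/8, x = -\frac{1}{5}). Hence: \frac{7}{2} \cdot \left(\frac{6}{5}\right)^{-\frac{11}{8}}.

Structural cue: with t_0 = \frac{7}{2}, the constant factors (C = 7/2) combine into one prefactor.
Adjacent-term ratio: r(k) = -\frac{1}{5} * (k+\frac{11}{8}) / [(k+1)] - poly over poly, x = -\frac{1}{5} from leading terms; C = \frac{7}{2} at k = 0.


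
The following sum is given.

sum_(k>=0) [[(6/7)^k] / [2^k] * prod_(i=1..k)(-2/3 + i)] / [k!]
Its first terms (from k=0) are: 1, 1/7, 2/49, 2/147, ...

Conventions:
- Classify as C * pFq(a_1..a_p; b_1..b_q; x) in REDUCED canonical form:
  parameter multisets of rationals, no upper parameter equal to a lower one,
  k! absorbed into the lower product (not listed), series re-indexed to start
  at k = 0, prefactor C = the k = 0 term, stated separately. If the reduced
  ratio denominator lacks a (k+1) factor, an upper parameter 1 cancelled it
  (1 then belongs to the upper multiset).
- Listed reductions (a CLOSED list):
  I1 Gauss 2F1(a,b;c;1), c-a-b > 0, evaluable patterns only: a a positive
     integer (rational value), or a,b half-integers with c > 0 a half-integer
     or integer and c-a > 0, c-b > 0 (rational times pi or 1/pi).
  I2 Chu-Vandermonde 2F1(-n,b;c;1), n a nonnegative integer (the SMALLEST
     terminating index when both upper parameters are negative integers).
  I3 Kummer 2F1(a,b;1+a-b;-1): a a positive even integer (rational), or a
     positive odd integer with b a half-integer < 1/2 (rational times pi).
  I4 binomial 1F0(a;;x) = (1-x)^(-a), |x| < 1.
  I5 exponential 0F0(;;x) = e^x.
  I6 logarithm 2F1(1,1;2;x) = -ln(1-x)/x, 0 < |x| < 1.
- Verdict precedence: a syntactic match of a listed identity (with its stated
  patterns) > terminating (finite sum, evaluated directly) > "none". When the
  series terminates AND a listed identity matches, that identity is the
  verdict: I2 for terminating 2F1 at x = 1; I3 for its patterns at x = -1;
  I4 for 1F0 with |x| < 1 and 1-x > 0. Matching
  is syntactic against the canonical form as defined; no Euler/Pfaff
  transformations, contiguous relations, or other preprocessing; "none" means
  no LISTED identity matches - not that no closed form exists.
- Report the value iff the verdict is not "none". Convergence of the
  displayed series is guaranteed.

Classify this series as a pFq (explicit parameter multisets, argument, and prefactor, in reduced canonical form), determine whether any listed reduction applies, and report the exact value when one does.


Key observation: x = (3/7) and the running product (C = 1) telescopes to a rising factorial.
Term ratio: r(k) = (3/7) * (k+1/3) / [(k+1)] - poly over poly, x = (3/7) from leading terms; C = 1 at k = 0.

At argument 3/7: a 1F0 with upper {1/3}, lower {-}, scaled by C = 1. Verdict: the binomial series (I4) matches (the 1F0 binomial series: exponent -1/3, x = 3/7). Sum: (4/7)^(-1/3).


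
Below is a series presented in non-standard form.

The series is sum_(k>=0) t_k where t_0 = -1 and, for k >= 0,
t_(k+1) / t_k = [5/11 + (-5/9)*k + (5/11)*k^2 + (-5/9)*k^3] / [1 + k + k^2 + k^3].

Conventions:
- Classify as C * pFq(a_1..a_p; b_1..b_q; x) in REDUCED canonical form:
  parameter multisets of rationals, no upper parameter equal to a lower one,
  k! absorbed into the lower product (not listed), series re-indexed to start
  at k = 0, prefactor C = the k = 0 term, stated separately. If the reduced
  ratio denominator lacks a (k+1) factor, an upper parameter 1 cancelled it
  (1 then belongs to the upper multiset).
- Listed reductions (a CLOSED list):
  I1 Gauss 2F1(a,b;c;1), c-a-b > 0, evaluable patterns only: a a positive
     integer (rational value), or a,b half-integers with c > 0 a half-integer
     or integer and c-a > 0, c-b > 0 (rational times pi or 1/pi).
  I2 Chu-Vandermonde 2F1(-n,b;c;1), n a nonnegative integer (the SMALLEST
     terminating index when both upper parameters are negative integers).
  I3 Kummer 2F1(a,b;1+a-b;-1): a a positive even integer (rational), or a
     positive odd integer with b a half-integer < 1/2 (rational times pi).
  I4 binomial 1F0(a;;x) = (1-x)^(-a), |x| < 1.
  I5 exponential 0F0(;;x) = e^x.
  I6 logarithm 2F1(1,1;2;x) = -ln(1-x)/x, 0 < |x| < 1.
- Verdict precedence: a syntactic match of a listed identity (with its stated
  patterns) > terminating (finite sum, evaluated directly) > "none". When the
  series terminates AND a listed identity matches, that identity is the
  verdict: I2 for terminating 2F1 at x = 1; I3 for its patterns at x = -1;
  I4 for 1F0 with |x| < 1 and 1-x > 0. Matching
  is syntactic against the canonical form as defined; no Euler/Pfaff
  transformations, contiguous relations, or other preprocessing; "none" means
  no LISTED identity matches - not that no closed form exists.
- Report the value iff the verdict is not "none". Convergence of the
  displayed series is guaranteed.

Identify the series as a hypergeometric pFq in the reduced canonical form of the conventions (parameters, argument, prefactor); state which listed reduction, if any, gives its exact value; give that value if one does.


Key observation: x = (-5/9) and roots of the ratio polynomials (C = -1, x = -5/9) are the negated parameters.
Step ratio: r(k) = (-5/9) * (k-9/11) / [(k+1)] - rational; roots negated = parameters, x = (-5/9), C = -1.

Reduced: x = -5/9, 1F0, upper = {-9/11}, lower = {-}, C = -1. Verdict (x = -5/9): the binomial series (I4) applies (the 1F0 binomial series: exponent 9/11, x = -5/9). Its exact value is (-1) * (14/9)^(9/11).


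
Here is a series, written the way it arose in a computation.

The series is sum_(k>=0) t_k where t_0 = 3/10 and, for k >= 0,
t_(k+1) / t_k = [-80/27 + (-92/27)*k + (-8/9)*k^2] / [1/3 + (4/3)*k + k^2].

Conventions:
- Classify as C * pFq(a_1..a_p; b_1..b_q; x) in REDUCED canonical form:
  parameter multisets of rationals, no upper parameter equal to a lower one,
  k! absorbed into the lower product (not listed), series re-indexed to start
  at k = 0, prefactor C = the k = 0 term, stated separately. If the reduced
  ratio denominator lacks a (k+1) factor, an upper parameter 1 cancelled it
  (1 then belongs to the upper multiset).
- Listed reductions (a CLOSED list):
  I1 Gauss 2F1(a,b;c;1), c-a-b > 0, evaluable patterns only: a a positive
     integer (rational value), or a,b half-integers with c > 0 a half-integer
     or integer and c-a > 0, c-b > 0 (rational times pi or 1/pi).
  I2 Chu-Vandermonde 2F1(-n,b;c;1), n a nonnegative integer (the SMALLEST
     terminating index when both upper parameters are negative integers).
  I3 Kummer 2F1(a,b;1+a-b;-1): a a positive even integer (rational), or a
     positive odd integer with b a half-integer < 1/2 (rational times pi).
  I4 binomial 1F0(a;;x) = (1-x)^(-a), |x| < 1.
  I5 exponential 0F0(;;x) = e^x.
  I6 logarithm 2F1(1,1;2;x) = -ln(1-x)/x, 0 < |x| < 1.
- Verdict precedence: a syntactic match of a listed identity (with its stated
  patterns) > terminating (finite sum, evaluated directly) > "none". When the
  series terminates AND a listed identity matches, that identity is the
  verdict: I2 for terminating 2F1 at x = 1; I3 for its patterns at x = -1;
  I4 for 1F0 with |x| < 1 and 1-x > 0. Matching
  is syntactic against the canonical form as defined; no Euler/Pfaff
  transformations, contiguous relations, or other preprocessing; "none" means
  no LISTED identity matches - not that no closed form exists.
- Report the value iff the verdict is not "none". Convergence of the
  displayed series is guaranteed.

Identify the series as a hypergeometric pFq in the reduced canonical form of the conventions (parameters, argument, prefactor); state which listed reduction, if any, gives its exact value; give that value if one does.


Reduced: x = -8/9, 2F1, upper = {4/3, 5/2}, lower = {1/3}, C = 3/10. Verdict: no listed reduction: x = -8/9 and upper {4/3, 5/2} fail every I1-I6 pattern.

Key observation: from the first term 3/10: roots of the ratio polynomials (prefactor 3/10) are the negated parameters.
Step ratio: r(k) = (-8/9) * (k+4/3) (k+5/2) / [(k+1/3) (k+1)] - poly over poly, x = (-8/9) from leading terms; C = 3/10 at k = 0.


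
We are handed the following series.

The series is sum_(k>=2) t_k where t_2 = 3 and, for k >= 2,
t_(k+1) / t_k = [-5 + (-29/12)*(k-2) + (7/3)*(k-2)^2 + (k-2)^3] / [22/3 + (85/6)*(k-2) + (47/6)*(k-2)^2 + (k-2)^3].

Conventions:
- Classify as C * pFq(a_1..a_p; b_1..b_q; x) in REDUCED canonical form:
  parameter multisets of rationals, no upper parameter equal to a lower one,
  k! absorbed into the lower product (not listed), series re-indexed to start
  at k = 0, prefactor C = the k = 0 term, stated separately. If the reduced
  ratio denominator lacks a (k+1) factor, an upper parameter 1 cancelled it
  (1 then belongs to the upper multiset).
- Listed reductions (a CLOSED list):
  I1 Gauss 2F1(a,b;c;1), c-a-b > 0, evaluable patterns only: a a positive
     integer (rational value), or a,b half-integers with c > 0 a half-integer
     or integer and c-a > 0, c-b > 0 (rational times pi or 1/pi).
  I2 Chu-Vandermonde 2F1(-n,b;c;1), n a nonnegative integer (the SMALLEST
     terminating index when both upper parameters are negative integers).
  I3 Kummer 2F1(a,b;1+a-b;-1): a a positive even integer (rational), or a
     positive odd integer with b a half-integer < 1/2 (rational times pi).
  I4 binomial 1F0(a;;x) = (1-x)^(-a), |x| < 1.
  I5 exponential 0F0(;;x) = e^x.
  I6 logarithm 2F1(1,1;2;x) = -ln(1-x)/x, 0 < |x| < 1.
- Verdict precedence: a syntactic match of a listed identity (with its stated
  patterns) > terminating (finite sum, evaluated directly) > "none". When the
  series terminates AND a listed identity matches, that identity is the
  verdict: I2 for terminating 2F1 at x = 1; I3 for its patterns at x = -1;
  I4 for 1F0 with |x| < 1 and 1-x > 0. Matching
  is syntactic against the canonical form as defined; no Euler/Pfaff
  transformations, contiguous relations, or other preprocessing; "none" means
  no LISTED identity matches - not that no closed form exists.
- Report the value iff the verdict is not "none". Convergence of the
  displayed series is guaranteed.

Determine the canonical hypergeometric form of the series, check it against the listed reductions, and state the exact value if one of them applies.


The series (x = 1) is 2F1: upper {-3/2, 5/2}, lower {11/2}, prefactor 3. Verdict: Gauss's theorem I1 (half-integer case) applies (x = 1; upper {-3/2, 5/2} half-integers, c = 11/2 in the evaluable pattern). Exact value: (6615/16384) * pi.

Structural cue: with t_0 = 3, the expanded ratio factors over Q; C = 3, roots give parameters.
Ratio: r(k) = 1 * (k-3/2) (k+5/2) / [(k+11/2) (k+1)] - rational; roots negated = parameters, x = 1, C = 3.


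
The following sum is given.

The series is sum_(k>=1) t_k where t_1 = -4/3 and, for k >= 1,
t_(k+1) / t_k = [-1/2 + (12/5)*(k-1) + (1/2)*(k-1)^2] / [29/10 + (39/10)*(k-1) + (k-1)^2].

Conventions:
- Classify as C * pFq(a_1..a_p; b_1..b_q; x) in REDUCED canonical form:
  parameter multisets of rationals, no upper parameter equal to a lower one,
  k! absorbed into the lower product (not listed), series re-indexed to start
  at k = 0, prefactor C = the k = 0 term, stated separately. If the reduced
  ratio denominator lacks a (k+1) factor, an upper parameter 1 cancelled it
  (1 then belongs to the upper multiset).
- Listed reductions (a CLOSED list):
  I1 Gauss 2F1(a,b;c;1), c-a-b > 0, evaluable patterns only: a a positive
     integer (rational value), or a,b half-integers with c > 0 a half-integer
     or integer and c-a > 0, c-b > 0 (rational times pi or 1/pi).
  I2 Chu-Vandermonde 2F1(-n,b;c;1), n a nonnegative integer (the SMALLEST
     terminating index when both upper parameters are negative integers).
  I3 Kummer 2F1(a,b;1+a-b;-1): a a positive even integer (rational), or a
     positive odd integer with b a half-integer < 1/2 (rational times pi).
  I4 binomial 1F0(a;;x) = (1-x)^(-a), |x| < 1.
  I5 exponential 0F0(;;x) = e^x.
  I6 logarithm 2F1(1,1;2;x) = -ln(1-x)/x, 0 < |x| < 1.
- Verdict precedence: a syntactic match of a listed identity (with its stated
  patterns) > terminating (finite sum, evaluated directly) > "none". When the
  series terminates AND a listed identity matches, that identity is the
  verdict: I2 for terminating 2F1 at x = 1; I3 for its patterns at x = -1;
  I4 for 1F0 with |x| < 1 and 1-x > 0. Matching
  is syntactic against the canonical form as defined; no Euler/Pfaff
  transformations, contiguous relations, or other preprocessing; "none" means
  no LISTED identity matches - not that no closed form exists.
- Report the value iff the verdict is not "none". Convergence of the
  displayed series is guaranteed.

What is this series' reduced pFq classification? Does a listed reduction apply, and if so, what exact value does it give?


x = 1/2 here; the reduced form reads 2F1, upper {-1/5, 5}, lower {29/10}, C = -4/3. Verdict: no listed reduction: x = 1/2 and upper {-1/5, 5} fail every I1-I6 pattern.

Key observation: x = (1/2) and roots of the ratio polynomials (C = -4/3, x = 1/2) are the negated parameters.
Adjacent-term ratio: r(k) = (1/2) * (k-1/5) (k+5) / [(k+29/10) (k+1)] ; factor over Q: parameters, x = (1/2), and C = -4/3.


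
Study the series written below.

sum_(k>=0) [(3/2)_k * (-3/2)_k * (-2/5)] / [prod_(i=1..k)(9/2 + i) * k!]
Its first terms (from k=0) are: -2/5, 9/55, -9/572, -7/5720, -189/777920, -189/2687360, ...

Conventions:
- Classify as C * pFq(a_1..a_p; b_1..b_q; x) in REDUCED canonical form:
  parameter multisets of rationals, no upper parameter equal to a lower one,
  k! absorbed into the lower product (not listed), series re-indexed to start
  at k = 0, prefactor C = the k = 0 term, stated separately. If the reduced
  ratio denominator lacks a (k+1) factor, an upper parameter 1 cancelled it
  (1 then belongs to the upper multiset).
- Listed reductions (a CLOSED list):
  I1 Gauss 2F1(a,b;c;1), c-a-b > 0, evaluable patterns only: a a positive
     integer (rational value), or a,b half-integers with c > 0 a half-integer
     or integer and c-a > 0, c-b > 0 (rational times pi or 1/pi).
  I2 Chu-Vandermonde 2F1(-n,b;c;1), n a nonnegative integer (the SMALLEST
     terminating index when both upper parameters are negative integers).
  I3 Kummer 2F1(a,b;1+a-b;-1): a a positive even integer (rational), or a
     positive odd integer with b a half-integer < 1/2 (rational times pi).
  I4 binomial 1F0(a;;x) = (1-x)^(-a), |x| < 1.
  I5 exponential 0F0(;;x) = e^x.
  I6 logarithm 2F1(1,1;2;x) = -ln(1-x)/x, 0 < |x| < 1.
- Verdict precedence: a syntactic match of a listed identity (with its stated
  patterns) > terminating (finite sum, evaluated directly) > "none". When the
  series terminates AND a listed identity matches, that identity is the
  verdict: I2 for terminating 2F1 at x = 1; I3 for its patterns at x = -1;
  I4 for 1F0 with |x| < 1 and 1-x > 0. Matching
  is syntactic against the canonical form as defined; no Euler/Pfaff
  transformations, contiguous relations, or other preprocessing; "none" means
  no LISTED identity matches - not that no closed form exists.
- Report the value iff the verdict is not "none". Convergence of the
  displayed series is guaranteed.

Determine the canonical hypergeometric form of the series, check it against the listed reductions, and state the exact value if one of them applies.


With C = -2/5: the canonical form is 2F1(-3/2, 3/2; 11/2; 1). Verdict: the half-integer Gauss pattern (I1) matches (x = 1; upper {-3/2, 3/2} half-integers, c = 11/2 in the evaluable pattern). Hence: (-1323/16384) * pi.

The tell: from the first term -2/5: the lower running product (C = -2/5, x = 1) is a rising factorial.
Consecutive-term ratio: r(k) = 1 * (k-3/2) (k+3/2) / [(k+11/2) (k+1)] - rational; roots negated = parameters, x = 1, C = -2/5.


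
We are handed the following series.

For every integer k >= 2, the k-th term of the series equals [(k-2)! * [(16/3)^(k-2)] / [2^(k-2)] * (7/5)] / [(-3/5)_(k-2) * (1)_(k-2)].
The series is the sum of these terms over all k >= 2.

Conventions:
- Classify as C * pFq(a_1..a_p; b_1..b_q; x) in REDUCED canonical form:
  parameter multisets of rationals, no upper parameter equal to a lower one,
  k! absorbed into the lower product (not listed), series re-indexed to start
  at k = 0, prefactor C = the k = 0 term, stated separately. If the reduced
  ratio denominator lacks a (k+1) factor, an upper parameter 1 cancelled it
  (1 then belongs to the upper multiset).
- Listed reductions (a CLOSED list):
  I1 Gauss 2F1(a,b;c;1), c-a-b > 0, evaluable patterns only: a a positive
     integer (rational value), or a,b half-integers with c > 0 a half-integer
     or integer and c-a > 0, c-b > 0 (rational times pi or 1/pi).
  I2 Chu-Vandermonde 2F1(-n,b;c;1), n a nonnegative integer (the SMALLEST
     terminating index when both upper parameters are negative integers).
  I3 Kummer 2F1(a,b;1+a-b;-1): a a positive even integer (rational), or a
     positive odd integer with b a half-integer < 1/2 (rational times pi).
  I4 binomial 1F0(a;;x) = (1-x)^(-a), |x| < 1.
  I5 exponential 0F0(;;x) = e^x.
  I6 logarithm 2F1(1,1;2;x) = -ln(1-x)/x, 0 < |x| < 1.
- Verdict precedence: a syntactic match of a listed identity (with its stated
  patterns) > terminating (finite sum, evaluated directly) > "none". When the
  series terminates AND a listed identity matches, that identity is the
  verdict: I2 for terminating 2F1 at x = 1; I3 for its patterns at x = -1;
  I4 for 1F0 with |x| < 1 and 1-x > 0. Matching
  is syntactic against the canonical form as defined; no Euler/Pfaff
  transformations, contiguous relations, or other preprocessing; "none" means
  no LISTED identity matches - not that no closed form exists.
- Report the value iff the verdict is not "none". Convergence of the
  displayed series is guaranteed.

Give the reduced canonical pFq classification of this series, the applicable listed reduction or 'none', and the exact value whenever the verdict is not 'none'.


First insight: t_0 = 7/5 here, and the two k-th powers (C = 7/5) combine into one argument.
Adjacent-term ratio: r(k) = (8/3) * (k+1) / [(k-3/5) (k+1)] ; factor over Q: parameters, x = (8/3), and C = 7/5.

Canonical form: C = 7/5 times 1F1 with upper {1}, lower {-3/5}, x = 8/3. Verdict: none. No listed pattern accepts 1F1(1; -3/5; 8/3).


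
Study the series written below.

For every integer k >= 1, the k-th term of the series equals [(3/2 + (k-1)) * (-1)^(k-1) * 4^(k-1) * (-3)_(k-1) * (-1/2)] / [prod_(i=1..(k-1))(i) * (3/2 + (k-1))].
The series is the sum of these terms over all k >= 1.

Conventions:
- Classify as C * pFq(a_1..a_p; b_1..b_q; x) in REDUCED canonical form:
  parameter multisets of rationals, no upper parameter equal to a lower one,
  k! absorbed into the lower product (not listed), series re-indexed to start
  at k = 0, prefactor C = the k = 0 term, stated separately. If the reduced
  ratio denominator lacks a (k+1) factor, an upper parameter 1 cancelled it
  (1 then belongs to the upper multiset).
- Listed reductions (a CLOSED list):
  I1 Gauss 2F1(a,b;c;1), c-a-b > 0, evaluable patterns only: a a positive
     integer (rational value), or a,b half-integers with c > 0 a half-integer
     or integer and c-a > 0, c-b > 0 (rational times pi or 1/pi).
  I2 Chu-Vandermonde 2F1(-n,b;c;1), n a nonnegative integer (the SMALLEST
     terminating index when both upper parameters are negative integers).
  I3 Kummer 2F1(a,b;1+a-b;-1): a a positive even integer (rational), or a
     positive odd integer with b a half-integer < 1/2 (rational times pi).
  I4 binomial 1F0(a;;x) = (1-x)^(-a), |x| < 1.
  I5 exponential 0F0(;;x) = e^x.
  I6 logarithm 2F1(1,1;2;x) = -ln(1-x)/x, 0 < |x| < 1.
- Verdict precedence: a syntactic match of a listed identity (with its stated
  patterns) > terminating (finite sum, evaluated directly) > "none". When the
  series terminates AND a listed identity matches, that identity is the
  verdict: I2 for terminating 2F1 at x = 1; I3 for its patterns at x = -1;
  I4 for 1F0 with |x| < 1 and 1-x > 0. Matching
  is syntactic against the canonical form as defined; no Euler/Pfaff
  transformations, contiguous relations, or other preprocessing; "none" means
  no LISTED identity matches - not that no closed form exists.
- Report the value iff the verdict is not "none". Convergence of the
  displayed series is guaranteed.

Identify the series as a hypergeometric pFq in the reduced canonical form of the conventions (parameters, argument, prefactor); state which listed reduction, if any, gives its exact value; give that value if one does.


Key step: with t_0 = -1/2, the factor k + 3/2 cancels (top and bottom), leaving C = -1/2, x = -4.
Consecutive-term ratio: r(k) = (-4) * (k-3) / [(k+1)] - rational in k, leading ratio (-4); with t_0 = -1/2, classification follows.

This is -1/2 * 1F0(-3; -; -4) in reduced canonical form. Verdict: terminating. With -3 upstairs the series is a 4-term polynomial sum; evaluated term by term. Hence: -125/2.


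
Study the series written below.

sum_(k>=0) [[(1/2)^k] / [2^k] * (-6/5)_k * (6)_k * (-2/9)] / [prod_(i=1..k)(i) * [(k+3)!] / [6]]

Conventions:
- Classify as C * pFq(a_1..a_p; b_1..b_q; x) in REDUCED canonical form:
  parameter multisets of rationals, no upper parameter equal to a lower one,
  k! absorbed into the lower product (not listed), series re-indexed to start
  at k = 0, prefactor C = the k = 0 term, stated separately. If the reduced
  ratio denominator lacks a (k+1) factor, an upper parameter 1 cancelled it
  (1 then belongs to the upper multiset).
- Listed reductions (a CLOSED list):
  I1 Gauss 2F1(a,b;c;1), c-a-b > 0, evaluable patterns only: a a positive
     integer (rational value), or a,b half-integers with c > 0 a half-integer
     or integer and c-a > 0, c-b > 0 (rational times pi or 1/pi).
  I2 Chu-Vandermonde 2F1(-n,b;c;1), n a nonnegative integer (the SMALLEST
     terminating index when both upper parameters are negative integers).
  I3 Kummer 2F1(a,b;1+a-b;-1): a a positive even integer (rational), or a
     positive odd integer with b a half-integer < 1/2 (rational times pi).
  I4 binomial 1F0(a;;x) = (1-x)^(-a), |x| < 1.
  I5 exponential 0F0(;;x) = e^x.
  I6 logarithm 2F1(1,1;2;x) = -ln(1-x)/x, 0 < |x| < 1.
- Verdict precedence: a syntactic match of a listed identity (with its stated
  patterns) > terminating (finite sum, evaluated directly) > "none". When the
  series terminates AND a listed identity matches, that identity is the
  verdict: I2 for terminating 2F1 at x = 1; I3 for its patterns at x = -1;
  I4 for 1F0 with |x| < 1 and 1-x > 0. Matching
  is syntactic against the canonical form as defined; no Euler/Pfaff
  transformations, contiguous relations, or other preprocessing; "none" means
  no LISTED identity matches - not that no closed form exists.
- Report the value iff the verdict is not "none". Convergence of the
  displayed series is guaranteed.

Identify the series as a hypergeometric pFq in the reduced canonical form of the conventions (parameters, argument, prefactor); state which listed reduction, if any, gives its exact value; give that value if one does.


Prefactor -2/9, argument 1/4: 2F1 with upper {-6/5, 6} over lower {4}. Verdict: none (x = 1/4): each listed identity misses the multisets {-6/5, 6} ; {4}.

Structural cue: from the first term -2/9: the two k-th powers (prefactor -2/9) combine into one argument.
Ratio: r(k) = (1/4) * (k-6/5) (k+6) / [(k+4) (k+1)] ; factor over Q: parameters, x = (1/4), and C = -2/9.


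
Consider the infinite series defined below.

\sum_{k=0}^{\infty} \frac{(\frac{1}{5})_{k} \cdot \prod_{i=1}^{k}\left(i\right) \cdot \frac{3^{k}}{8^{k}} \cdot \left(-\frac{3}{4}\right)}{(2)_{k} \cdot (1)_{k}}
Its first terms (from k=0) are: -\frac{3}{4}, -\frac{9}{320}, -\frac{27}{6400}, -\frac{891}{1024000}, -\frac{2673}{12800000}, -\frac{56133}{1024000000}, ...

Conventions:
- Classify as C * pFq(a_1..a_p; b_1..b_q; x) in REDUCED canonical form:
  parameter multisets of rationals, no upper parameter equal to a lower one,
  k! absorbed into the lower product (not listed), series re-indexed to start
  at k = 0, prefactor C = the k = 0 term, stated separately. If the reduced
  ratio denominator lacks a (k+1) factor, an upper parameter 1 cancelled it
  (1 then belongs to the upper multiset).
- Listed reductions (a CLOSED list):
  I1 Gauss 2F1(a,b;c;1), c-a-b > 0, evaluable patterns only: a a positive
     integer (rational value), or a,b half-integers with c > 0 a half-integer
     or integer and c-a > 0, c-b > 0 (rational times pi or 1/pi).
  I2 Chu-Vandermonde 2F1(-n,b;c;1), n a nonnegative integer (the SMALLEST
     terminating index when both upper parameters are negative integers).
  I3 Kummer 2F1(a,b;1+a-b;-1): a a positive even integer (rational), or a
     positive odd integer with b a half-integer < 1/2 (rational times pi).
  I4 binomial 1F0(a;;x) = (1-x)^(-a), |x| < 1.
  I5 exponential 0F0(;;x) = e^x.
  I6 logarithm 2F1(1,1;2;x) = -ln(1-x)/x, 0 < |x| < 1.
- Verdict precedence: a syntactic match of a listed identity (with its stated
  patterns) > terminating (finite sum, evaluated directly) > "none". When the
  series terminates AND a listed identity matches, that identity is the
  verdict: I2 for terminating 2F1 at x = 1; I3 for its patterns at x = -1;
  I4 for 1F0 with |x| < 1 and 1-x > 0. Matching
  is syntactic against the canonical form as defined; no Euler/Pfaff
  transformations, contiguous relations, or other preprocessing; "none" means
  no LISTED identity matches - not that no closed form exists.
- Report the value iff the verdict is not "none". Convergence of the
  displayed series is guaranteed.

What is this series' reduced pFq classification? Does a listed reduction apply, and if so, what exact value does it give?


At argument \frac{3}{8}: a 2F1 with upper {\frac{1}{5}, 1}, lower {2}, scaled by C = -\frac{3}{4}. Verdict: no listed reduction: x = \frac{3}{8} and upper {\frac{1}{5}, 1} fail every I1-I6 pattern.

The tell: from the first term -\frac{3}{4}: (1)_k (C = -3/4, x = 3/8) is k! itself.
Ratio: r(k) = \frac{3}{8} * (k+\frac{1}{5}) (k+1) / [(k+2) (k+1)] - rational; roots negated = parameters, x = \frac{3}{8}, C = -\frac{3}{4}.


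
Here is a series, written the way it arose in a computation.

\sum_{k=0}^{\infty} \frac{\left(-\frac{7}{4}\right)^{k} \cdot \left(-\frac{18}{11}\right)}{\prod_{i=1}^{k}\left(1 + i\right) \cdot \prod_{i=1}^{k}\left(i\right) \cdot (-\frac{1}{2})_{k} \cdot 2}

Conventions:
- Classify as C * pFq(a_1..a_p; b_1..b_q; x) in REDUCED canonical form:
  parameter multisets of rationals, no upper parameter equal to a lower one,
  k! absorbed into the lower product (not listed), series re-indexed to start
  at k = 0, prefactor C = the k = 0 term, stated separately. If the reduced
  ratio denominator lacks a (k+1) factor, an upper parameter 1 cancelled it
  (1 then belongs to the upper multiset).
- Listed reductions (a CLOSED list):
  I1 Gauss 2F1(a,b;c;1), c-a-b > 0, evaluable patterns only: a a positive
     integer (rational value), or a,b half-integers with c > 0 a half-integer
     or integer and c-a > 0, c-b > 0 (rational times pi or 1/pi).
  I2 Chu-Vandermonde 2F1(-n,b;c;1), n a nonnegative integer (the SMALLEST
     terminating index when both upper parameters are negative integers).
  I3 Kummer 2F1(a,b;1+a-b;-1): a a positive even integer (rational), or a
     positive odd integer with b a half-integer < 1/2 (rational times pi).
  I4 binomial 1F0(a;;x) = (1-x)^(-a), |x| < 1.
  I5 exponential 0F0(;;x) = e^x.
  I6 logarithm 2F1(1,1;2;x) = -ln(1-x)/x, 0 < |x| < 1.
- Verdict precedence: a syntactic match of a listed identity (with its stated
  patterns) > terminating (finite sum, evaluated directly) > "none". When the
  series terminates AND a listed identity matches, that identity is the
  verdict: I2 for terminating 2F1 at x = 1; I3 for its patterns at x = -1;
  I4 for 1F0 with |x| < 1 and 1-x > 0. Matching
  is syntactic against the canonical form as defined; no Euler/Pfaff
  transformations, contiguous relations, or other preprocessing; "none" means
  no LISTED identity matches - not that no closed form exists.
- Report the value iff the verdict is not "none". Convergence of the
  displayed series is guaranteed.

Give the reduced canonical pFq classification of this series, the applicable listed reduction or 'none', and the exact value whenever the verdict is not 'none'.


With C = -\frac{9}{11}: the canonical form is 0F2(-; -\frac{1}{2}, 2; -\frac{7}{4}). Verdict: none. A 0F2 with upper {-} fits none of I1-I6 at x = -\frac{7}{4}; the sum runs forever.

Key observation: x = -\frac{7}{4} and the product of the first k integers (C = -9/11) is k!.
Ratio: r(k) = -\frac{7}{4} * 1 / [(k-\frac{1}{2}) (k+2) (k+1)] - rational in k, leading ratio -\frac{7}{4}; with t_0 = -\frac{9}{11}, classification follows.


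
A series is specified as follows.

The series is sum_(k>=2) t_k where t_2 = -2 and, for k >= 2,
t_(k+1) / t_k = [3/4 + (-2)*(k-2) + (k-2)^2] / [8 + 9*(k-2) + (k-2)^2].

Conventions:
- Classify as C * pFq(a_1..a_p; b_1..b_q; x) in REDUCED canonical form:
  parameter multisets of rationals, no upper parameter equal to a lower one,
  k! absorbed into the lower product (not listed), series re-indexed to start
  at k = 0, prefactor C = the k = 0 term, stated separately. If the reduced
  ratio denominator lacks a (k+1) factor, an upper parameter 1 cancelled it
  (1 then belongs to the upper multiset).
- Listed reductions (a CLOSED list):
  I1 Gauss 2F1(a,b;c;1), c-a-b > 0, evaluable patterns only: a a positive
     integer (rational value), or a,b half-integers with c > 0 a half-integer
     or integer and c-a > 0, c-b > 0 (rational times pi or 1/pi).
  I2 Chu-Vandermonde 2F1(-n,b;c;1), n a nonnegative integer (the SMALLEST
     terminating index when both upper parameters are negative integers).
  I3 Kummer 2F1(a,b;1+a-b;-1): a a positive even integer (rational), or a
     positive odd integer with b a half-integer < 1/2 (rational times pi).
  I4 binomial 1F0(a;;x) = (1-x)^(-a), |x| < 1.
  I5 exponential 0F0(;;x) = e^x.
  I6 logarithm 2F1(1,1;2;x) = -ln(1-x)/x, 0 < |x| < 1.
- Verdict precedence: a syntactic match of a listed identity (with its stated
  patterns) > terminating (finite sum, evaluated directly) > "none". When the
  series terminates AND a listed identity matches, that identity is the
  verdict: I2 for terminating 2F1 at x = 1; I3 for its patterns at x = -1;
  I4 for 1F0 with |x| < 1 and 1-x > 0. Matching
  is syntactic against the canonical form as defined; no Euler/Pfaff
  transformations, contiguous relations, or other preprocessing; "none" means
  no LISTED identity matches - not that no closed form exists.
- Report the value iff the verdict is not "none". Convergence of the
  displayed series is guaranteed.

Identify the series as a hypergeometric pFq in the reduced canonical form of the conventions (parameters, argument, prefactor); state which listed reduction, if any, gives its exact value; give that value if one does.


Prefactor -2, argument 1: 2F1 with upper {-3/2, -1/2} over lower {8}. Verdict (x = 1): the half-integer Gauss pattern (I1) applies (x = 1; upper {-3/2, -1/2} half-integers, c = 8 in the evaluable pattern). Hence: (-536870912/78217425) / pi.

The tell: from the first term -2: the expanded ratio factors over Q; prefactor -2, roots give parameters.
Consecutive-term ratio: r(k) = 1 * (k-3/2) (k-1/2) / [(k+8) (k+1)] - rational in k. x = 1; t_0 = -2; negate the roots.
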